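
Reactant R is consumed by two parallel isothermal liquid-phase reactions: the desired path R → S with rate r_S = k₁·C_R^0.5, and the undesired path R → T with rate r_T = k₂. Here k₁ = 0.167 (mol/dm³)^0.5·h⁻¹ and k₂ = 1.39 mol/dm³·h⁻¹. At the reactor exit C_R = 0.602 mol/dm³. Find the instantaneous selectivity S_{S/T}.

0.0932

S_{S/T} = r_S/r_T = (k₁·C_R^0.5)/(k₂) = (k₁/k₂)·C_R^0.5.
= (0.167×0.6020^0.5) / (1.39) = 0.1296/1.390 = 0.0932.
Since the desired path is higher order in R, keeping C_R high (PFR or concentrated feed) favours S.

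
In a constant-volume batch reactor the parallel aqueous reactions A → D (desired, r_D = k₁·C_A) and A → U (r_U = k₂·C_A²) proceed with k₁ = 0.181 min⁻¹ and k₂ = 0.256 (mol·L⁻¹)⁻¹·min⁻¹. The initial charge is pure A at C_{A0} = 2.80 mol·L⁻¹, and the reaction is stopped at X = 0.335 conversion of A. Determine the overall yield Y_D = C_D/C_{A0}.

C_A = C_{A0}(1−X) = 1.862 mol·L⁻¹.
Along a PFR/batch, dC_D/dC_A = −r_D/(r_D+r_U) = −k₁/(k₁+k₂·C_A).
Integrating from C_{A0} to C_A: C_D = (0.181/0.256)·ln[(0.181+0.256·2.80)/(0.181+0.256·1.86)] = 0.7070·ln(0.8978/0.6577) = 0.2201 mol·L⁻¹.
Y_D = C_D/C_{A0} = 0.2201/2.80 = 0.0786.

0.0786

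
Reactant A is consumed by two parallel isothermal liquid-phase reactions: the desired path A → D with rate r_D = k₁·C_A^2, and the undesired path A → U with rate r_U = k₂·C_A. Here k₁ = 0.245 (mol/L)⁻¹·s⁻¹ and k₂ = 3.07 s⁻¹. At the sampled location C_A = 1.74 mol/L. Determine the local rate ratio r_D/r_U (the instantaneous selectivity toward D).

S_{D/U} = r_D/r_U = (k₁·C_A^2)/(k₂·C_A) = (k₁/k₂)·C_A.
= (0.245×1.740^2) / (3.07×1.740) = 0.7418/5.342 = 0.139.

0.139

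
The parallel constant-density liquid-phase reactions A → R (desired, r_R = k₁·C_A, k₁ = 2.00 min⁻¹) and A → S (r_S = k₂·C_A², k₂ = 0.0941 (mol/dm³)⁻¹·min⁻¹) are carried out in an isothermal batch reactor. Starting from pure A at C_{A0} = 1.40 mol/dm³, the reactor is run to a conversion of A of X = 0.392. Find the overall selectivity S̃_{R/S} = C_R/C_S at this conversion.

C_A = C_{A0}(1−X) = 0.8512 mol/dm³.
Along a PFR/batch, dC_R/dC_A = −r_R/(r_R+r_S) = −k₁/(k₁+k₂·C_A).
Integrating from C_{A0} to C_A: C_R = (2.00/0.0941)·ln[(2.00+0.0941·1.40)/(2.00+0.0941·0.851)] = 21.25·ln(2.132/2.080) = 0.5212 mol/dm³.
C_S = (C_{A0}−C_A)−C_R = 0.02758 mol/dm³; S̃_{R/S} = 0.5212/0.02758 = 18.9.

18.9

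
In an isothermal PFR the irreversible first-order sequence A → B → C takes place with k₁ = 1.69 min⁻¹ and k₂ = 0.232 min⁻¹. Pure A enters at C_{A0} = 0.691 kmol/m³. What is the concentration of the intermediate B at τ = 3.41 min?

The intermediate concentration in a first-order A→B→C sequence is C_B = k₁C_{A0}(e^(−k₁τ) − e^(−k₂τ))/(k₂−k₁).
e^(−k₁τ) = e^(−1.69×3.41) = e^(−5.763) = 0.003142; e^(−k₂τ) = e^(−0.7911) = 0.4533.
C_B = 1.69×0.691/(0.232−1.69) × (0.003142−0.4533) = (-0.8010)×(-0.4502) = 0.3606 kmol/m³.

0.361 kmol/m³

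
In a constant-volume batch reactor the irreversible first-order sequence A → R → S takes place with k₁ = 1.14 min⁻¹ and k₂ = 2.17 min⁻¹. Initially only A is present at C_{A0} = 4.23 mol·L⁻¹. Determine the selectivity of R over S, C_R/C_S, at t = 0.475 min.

Solving the coupled first-order balances gives C_R(t) = [k₁/(k₂−k₁)]·C_{A0}·(e^(−k₁t) − e^(−k₂t)).
e^(−k₁t) = e^(−1.14×0.475) = e^(−0.5415) = 0.5819; e^(−k₂t) = e^(−1.031) = 0.3567.
C_R = 1.14×4.23/(2.17−1.14) × (0.5819−0.3567) = 4.682×0.2251 = 1.054 mol·L⁻¹.
C_A = C_{A0}e^(−k₁t) = 2.461 mol·L⁻¹, so C_S = C_{A0}−C_A−C_R = 0.7146 mol·L⁻¹; C_R/C_S = 1.47.

1.47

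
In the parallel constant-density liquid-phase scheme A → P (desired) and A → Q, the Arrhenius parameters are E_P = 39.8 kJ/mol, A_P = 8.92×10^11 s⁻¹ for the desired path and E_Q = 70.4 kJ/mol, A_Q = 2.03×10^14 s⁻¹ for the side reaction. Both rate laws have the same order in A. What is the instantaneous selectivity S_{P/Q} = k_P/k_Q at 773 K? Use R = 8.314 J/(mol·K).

Since both paths have the same order in A, the concentration cancels and S_{P/Q} = k_P/k_Q = (A_P/A_Q)·exp[(E_Q−E_P)/(RT)].
(E_Q−E_P)/(RT) = (70.4−39.8)×10³/(8.314×773) = 30600/6427 = 4.761.
k_P/k_Q = (8.92×10^11/2.03×10^14)·exp(4.761) = 0.004394 × 116.9 = 0.514.
Since E_P < E_Q, lowering the temperature improves selectivity toward P.

0.514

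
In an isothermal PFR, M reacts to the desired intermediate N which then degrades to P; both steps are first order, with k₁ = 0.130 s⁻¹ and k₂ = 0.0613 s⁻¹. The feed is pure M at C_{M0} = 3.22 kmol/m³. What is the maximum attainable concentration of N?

For a first-order series the maximum intermediate yield is C_{N,max}/C_{M0} = (k₁/k₂)^[k₂/(k₂−k₁)].
= (0.130/0.0613)^(0.0613/(0.0613−0.130)) = (2.121)^(-0.8923) = 0.5113.
C_{N,max} = 0.5113×3.22 = 1.65 kmol/m³.

1.65 kmol/m³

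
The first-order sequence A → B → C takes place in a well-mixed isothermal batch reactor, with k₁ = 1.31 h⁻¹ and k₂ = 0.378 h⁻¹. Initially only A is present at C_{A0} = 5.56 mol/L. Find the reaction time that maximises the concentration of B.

1.33 h

Setting dC_B/dt = 0 gives t_opt = ln(k₂/k₁)/(k₂−k₁).
= ln(0.378/1.31)/(0.378−1.31) = ln(0.2885)/-0.9320 = -1.243/-0.9320 = 1.33 h.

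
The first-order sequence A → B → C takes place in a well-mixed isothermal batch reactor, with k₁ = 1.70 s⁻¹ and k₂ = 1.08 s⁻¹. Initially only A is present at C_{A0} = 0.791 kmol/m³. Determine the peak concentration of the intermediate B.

0.359 kmol/m³

For a first-order series the maximum intermediate yield is C_{B,max}/C_{A0} = (k₁/k₂)^[k₂/(k₂−k₁)].
= (1.70/1.08)^(1.08/(1.08−1.70)) = (1.574)^(-1.742) = 0.4537.
C_{B,max} = 0.4537×0.791 = 0.359 kmol/m³.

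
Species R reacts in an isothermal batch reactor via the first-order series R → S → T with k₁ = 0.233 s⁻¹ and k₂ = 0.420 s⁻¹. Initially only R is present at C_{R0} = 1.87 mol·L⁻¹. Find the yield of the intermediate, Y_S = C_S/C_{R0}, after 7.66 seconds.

The intermediate concentration in a first-order A→B→C sequence is C_S = k₁C_{R0}(e^(−k₁t) − e^(−k₂t))/(k₂−k₁).
e^(−k₁t) = e^(−0.233×7.66) = e^(−1.785) = 0.1678; e^(−k₂t) = e^(−3.217) = 0.04007.
C_S = 0.233×1.87/(0.420−0.233) × (0.1678−0.04007) = 2.330×0.1278 = 0.2977 mol·L⁻¹.
Y_S = C_S/C_{R0} = 0.2977/1.87 = 0.159.

0.159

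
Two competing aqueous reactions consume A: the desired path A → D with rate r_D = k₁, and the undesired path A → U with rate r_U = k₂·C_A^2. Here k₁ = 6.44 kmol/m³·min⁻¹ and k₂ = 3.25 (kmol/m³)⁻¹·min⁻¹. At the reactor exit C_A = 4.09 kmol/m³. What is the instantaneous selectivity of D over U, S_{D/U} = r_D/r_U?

0.118

S_{D/U} = r_D/r_U = (k₁)/(k₂·C_A^2) = (k₁/k₂)·C_A^-2.
= (6.44) / (3.25×4.090^2) = 6.440/54.37 = 0.118.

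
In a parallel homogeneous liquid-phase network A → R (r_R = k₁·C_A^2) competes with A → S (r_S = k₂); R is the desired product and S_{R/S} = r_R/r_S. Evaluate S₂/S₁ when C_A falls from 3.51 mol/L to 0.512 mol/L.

0.0213

S_{R/S} = (k₁/k₂)·C_A^2, so S₂/S₁ = (C_{A,2}/C_{A,1})^2.
= (0.512/3.51)^2 = (0.1459)^2 = 0.0213.
Selectivity toward R falls as C_A falls — high-concentration operation is favoured.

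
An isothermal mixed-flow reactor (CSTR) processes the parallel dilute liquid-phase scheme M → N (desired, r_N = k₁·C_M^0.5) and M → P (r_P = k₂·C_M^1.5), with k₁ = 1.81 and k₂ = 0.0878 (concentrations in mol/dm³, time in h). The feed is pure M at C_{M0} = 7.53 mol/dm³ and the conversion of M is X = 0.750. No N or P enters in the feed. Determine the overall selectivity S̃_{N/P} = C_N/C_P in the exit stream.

11.0

Exit C_M = C_{M0}(1−X) = 7.53×0.250 = 1.883 mol/dm³.
Rates in a CSTR are evaluated at the outlet concentration: r_N = 1.81×1.883^0.5 = 2.483, r_P = 0.0878×1.883^1.5 = 0.2268.
Overall selectivity = C_N/C_P = r_Nτ/(r_Pτ) = r_N/r_P = 11.0.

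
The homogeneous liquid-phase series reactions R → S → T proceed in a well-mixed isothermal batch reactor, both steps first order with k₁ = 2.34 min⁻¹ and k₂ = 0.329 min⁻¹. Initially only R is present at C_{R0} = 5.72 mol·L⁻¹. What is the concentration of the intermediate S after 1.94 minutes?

3.44 mol·L⁻¹

The intermediate concentration in a first-order A→B→C sequence is C_S = k₁C_{R0}(e^(−k₁t) − e^(−k₂t))/(k₂−k₁).
e^(−k₁t) = e^(−2.34×1.94) = e^(−4.540) = 0.01068; e^(−k₂t) = e^(−0.6383) = 0.5282.
C_S = 2.34×5.72/(0.329−2.34) × (0.01068−0.5282) = (-6.656)×(-0.5175) = 3.445 mol·L⁻¹.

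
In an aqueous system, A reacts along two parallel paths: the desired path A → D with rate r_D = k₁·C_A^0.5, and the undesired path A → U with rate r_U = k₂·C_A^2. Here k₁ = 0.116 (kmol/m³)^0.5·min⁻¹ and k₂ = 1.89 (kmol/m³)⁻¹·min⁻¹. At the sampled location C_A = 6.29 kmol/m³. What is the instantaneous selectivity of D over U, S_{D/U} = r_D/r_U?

0.00389

S_{D/U} = r_D/r_U = (k₁·C_A^0.5)/(k₂·C_A^2) = (k₁/k₂)·C_A^-1.5.
= (0.116×6.290^0.5) / (1.89×6.290^2) = 0.2909/74.78 = 0.00389.
The undesired path is higher order in A, so low C_A (CSTR or dilute feed) favours D.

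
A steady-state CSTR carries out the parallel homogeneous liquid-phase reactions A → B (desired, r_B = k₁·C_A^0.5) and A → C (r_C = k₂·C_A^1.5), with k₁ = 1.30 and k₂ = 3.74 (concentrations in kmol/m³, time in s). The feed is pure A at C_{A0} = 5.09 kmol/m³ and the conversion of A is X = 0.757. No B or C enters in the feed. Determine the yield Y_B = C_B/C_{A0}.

0.166

Exit C_A = C_{A0}(1−X) = 5.09×0.243 = 1.237 kmol/m³.
A CSTR operates uniformly at the exit composition, giving r_B = 1.446 and r_C = 5.145 (each k·C_A^n at C_A = 1.237).
Fraction of consumed A going to B: r_B/(r_B+r_C) = 0.2194.
C_B = 0.2194·C_{A0}·X = 0.2194×5.09×0.757 = 0.845 kmol/m³; Y_B = C_B/C_{A0} = 0.166.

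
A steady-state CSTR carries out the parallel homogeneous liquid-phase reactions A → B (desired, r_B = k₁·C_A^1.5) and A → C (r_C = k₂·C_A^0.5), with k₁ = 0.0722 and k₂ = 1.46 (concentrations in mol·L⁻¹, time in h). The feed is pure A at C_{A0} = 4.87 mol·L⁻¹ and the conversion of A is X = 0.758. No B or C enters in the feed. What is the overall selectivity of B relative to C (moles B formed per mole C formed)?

0.0583

Exit C_A = C_{A0}(1−X) = 4.87×0.242 = 1.179 mol·L⁻¹.
Rates in a CSTR are evaluated at the outlet concentration: r_B = 0.0722×1.179^1.5 = 0.09237, r_C = 1.46×1.179^0.5 = 1.585.
Overall selectivity = C_B/C_C = r_Bτ/(r_Cτ) = r_B/r_C = 0.0583.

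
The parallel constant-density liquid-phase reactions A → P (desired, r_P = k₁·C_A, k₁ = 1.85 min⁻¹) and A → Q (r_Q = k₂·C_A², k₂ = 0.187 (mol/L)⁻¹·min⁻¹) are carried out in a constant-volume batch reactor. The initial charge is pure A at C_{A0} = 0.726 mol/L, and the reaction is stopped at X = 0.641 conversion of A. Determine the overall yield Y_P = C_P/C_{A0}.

0.611

C_A = C_{A0}(1−X) = 0.2606 mol/L.
Along a PFR/batch, dC_P/dC_A = −r_P/(r_P+r_Q) = −k₁/(k₁+k₂·C_A).
Integrating from C_{A0} to C_A: C_P = (1.85/0.187)·ln[(1.85+0.187·0.726)/(1.85+0.187·0.261)] = 9.893·ln(1.986/1.899) = 0.4433 mol/L.
Y_P = C_P/C_{A0} = 0.4433/0.726 = 0.611.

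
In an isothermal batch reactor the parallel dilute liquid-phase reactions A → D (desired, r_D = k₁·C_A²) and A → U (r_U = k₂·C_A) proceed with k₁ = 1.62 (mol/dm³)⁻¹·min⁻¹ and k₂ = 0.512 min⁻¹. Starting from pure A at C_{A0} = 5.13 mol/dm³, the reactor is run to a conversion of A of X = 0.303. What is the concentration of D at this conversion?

1.45 mol/dm³

C_A = C_{A0}(1−X) = 3.576 mol/dm³.
Along a PFR/batch, dC_U/dC_A = −r_U/(r_D+r_U) = −k₂/(k₂+k₁·C_A).
Integrating from C_{A0} to C_A: C_U = (0.512/1.62)·ln[(0.512+1.62·5.13)/(0.512+1.62·3.58)] = 0.3160·ln(8.823/6.304) = 0.1062 mol/dm³.
Then C_D = (C_{A0}−C_A) − C_U = 1.554 − 0.1062 = 1.448 mol/dm³.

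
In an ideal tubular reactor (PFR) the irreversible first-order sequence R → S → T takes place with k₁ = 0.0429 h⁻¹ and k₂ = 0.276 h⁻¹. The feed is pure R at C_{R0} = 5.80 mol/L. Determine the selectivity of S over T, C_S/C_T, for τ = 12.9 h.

The intermediate concentration in a first-order A→B→C sequence is C_S = k₁C_{R0}(e^(−k₁τ) − e^(−k₂τ))/(k₂−k₁).
e^(−k₁τ) = e^(−0.0429×12.9) = e^(−0.5534) = 0.5750; e^(−k₂τ) = e^(−3.560) = 0.02843.
C_S = 0.0429×5.80/(0.276−0.0429) × (0.5750−0.02843) = 1.067×0.5466 = 0.5834 mol/L.
C_R = C_{R0}e^(−k₁τ) = 3.335 mol/L, so C_T = C_{R0}−C_R−C_S = 1.882 mol/L; C_S/C_T = 0.310.

0.310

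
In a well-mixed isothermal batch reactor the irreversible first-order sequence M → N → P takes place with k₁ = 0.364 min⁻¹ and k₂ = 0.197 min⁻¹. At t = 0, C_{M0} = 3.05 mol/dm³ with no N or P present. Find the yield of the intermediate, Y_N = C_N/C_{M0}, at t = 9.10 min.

0.284

Solving the coupled first-order balances gives C_N(t) = [k₁/(k₂−k₁)]·C_{M0}·(e^(−k₁t) − e^(−k₂t)).
e^(−k₁t) = e^(−0.364×9.10) = e^(−3.312) = 0.03643; e^(−k₂t) = e^(−1.793) = 0.1665.
C_N = 0.364×3.05/(0.197−0.364) × (0.03643−0.1665) = (-6.648)×(-0.1301) = 0.8648 mol/dm³.
Y_N = C_N/C_{M0} = 0.8648/3.05 = 0.284.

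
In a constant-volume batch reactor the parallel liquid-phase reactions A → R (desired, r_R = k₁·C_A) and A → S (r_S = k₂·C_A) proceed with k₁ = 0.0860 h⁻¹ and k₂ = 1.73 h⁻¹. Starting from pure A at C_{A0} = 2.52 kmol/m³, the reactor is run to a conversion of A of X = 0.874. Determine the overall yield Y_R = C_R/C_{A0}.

0.0414

C_A = C_{A0}(1−X) = 0.3175 kmol/m³.
Both paths are first order in A, so the instantaneous fraction to R is constant: dC_R/d(−C_A) = k₁/(k₁+k₂) = 0.04736.
C_R = 0.04736·(C_{A0}−C_A) = 0.04736×2.202 = 0.104 kmol/m³.
Y_R = C_R/C_{A0} = 0.1043/2.52 = 0.0414.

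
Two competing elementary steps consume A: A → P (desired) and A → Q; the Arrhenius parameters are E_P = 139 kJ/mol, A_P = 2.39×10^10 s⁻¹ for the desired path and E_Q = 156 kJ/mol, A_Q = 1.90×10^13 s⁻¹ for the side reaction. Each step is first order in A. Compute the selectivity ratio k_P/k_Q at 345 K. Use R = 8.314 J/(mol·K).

k_P/k_Q = (A_P/A_Q)·exp[−(E_P−E_Q)/(RT)] = (A_P/A_Q)·exp[(E_Q−E_P)/(RT)].
(E_Q−E_P)/(RT) = (156−139)×10³/(8.314×345) = 17000/2868 = 5.927.
k_P/k_Q = (2.39×10^10/1.90×10^13)·exp(5.927) = 0.001258 × 375.0 = 0.472.

0.472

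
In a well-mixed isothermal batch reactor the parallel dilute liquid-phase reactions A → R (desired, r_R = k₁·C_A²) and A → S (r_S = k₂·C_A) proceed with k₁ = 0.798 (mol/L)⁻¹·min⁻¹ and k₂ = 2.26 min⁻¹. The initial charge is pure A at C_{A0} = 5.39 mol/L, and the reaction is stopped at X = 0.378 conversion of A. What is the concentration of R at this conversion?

1.23 mol/L

C_A = C_{A0}(1−X) = 3.353 mol/L.
Along a PFR/batch, dC_S/dC_A = −r_S/(r_R+r_S) = −k₂/(k₂+k₁·C_A).
Integrating from C_{A0} to C_A: C_S = (2.26/0.798)·ln[(2.26+0.798·5.39)/(2.26+0.798·3.35)] = 2.832·ln(6.561/4.935) = 0.8064 mol/L.
Then C_R = (C_{A0}−C_A) − C_S = 2.037 − 0.8064 = 1.231 mol/L.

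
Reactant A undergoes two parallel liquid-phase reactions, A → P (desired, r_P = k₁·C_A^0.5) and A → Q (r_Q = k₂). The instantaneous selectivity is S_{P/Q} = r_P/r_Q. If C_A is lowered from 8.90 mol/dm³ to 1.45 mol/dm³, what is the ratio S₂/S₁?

S_{P/Q} = (k₁/k₂)·C_A^0.5, so S₂/S₁ = (C_{A,2}/C_{A,1})^0.5.
= (1.45/8.90)^0.5 = (0.1629)^0.5 = 0.404.
Selectivity toward P falls as C_A falls — high-concentration operation is favoured.

0.404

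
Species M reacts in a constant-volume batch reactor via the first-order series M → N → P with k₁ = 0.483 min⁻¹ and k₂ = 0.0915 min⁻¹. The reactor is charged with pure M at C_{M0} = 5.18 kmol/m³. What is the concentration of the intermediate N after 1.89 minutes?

2.81 kmol/m³

Solving the coupled first-order balances gives C_N(t) = [k₁/(k₂−k₁)]·C_{M0}·(e^(−k₁t) − e^(−k₂t)).
e^(−k₁t) = e^(−0.483×1.89) = e^(−0.9129) = 0.4014; e^(−k₂t) = e^(−0.1729) = 0.8412.
C_N = 0.483×5.18/(0.0915−0.483) × (0.4014−0.8412) = (-6.391)×(-0.4398) = 2.811 kmol/m³.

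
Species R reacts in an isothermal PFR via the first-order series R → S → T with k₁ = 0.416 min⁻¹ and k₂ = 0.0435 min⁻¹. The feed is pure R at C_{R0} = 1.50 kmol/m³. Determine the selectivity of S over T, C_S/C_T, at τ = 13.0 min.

1.72

For first-order series with pure R initially, C_S(τ) = k₁C_{R0}/(k₂−k₁)·(e^(−k₁τ) − e^(−k₂τ)).
e^(−k₁τ) = e^(−0.416×13.0) = e^(−5.408) = 0.004481; e^(−k₂τ) = e^(−0.5655) = 0.5681.
C_S = 0.416×1.50/(0.0435−0.416) × (0.004481−0.5681) = (-1.675)×(-0.5636) = 0.9441 kmol/m³.
C_R = C_{R0}e^(−k₁τ) = 0.006721 kmol/m³, so C_T = C_{R0}−C_R−C_S = 0.5492 kmol/m³; C_S/C_T = 1.72.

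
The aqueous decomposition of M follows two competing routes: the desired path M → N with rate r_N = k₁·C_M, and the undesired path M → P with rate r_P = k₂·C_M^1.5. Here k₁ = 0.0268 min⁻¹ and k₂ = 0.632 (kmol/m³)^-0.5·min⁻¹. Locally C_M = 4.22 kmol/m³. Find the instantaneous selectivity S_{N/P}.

0.0206

S_{N/P} = r_N/r_P = (k₁·C_M)/(k₂·C_M^1.5) = (k₁/k₂)·C_M^-0.5.
= (0.0268×4.220) / (0.632×4.220^1.5) = 0.1131/5.479 = 0.0206.
The undesired path is higher order in M, so low C_M (CSTR or dilute feed) favours N.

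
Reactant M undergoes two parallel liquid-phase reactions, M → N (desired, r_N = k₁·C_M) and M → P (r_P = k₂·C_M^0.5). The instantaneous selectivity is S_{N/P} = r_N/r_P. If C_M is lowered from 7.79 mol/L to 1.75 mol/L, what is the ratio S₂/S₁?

S_{N/P} = (k₁/k₂)·C_M^0.5, so S₂/S₁ = (C_{M,2}/C_{M,1})^0.5.
= (1.75/7.79)^0.5 = (0.2246)^0.5 = 0.474.
Selectivity toward N falls as C_M falls — high-concentration operation is favoured.

0.474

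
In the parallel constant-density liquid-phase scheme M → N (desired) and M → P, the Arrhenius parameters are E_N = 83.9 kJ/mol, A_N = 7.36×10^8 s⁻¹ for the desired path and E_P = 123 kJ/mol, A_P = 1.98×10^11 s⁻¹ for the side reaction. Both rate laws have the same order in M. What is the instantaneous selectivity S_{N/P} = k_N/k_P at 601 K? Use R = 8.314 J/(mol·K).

9.30

Since both paths have the same order in M, the concentration cancels and S_{N/P} = k_N/k_P = (A_N/A_P)·exp[(E_P−E_N)/(RT)].
(E_P−E_N)/(RT) = (123−83.9)×10³/(8.314×601) = 39100/4997 = 7.825.
k_N/k_P = (7.36×10^8/1.98×10^11)·exp(7.825) = 0.003717 × 2503 = 9.30.
Since E_N < E_P, lowering the temperature improves selectivity toward N.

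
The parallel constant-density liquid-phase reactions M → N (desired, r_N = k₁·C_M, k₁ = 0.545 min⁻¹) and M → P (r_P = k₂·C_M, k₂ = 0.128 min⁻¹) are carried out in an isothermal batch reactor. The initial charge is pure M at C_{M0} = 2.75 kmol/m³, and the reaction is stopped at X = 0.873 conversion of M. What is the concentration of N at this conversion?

C_M = C_{M0}(1−X) = 0.3493 kmol/m³.
Both paths are first order in M, so the instantaneous fraction to N is constant: dC_N/d(−C_M) = k₁/(k₁+k₂) = 0.8098.
C_N = 0.8098·(C_{M0}−C_M) = 0.8098×2.401 = 1.94 kmol/m³.

1.94 kmol/m³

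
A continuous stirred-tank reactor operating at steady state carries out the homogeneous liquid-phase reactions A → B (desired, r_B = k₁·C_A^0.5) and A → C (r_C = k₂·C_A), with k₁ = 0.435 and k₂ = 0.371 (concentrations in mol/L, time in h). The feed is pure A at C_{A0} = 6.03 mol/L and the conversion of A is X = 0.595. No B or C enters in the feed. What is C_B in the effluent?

Exit C_A = C_{A0}(1−X) = 6.03×0.405 = 2.442 mol/L.
A CSTR operates uniformly at the exit composition, giving r_B = 0.6798 and r_C = 0.9060 (each k·C_A^n at C_A = 2.442).
Fraction of consumed A going to B: r_B/(r_B+r_C) = 0.4287.
C_B = 0.4287·C_{A0}·X = 0.4287×6.03×0.595 = 1.54 mol/L.

1.54 mol/L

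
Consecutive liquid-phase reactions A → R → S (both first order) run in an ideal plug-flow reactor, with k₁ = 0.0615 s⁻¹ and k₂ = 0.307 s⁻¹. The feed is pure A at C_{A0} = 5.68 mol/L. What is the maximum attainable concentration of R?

For a first-order series the maximum intermediate yield is C_{R,max}/C_{A0} = (k₁/k₂)^[k₂/(k₂−k₁)].
= (0.0615/0.307)^(0.307/(0.307−0.0615)) = (0.2003)^(1.251) = 0.1339.
C_{R,max} = 0.1339×5.68 = 0.761 mol/L.

0.761 mol/L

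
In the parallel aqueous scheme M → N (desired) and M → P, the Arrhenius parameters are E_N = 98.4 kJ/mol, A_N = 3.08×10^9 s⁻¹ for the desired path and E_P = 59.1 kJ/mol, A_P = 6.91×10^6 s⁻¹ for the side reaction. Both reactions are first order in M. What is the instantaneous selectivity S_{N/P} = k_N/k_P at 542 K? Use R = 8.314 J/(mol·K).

Since both paths have the same order in M, the concentration cancels and S_{N/P} = k_N/k_P = (A_N/A_P)·exp[(E_P−E_N)/(RT)].
(E_P−E_N)/(RT) = (59.1−98.4)×10³/(8.314×542) = -39300/4506 = -8.721.
k_N/k_P = (3.08×10^9/6.91×10^6)·exp(-8.721) = 445.7 × 1.631×10^-4 = 0.0727.
Since E_N > E_P, raising the temperature improves selectivity toward N.

0.0727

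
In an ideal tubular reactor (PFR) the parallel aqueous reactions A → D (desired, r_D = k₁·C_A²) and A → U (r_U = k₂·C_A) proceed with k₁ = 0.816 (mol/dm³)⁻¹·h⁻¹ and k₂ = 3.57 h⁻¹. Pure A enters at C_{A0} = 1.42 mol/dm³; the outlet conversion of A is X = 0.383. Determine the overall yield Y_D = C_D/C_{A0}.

0.0794

C_A = C_{A0}(1−X) = 0.8761 mol/dm³.
Along a PFR/batch, dC_U/dC_A = −r_U/(r_D+r_U) = −k₂/(k₂+k₁·C_A).
Integrating from C_{A0} to C_A: C_U = (3.57/0.816)·ln[(3.57+0.816·1.42)/(3.57+0.816·0.876)] = 4.375·ln(4.729/4.285) = 0.4312 mol/dm³.
Then C_D = (C_{A0}−C_A) − C_U = 0.5439 − 0.4312 = 0.1127 mol/dm³.
Y_D = C_D/C_{A0} = 0.1127/1.42 = 0.0794.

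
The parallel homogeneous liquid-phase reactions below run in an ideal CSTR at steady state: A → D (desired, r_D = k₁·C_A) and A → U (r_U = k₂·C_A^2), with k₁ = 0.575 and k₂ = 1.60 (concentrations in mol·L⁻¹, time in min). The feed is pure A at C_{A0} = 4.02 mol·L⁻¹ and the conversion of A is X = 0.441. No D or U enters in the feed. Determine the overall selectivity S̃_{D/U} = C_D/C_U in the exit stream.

Exit C_A = C_{A0}(1−X) = 4.02×0.559 = 2.247 mol·L⁻¹.
Rates in a CSTR are evaluated at the outlet concentration: r_D = 0.575×2.247 = 1.292, r_U = 1.60×2.247^2 = 8.080.
Overall selectivity = C_D/C_U = r_Dτ/(r_Uτ) = r_D/r_U = 0.160.

0.160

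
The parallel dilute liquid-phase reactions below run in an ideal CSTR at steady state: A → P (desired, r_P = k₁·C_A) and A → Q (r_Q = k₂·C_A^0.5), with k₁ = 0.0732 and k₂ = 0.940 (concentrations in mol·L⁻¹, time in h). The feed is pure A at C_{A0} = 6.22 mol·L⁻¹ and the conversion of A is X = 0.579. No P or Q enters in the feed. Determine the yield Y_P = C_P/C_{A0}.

Exit C_A = C_{A0}(1−X) = 6.22×0.421 = 2.619 mol·L⁻¹.
In a CSTR the entire volume is at exit conditions, so r_P = 0.0732×2.619 = 0.1917 and r_Q = 0.940×2.619^0.5 = 1.521.
Fraction of consumed A going to P: r_P/(r_P+r_Q) = 0.1119.
C_P = 0.1119·C_{A0}·X = 0.1119×6.22×0.579 = 0.403 mol·L⁻¹; Y_P = C_P/C_{A0} = 0.0648.

0.0648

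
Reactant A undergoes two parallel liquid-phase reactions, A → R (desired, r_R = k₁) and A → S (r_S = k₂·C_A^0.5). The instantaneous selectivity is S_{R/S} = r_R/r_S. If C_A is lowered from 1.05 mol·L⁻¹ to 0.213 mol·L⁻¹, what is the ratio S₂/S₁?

2.22

S_{R/S} = (k₁/k₂)·C_A^-0.5, so S₂/S₁ = (C_{A,2}/C_{A,1})^-0.5.
= (0.213/1.05)^(-0.5) = (0.2029)^(-0.5) = 2.22.
Selectivity toward R rises as C_A falls — low-concentration operation is favoured.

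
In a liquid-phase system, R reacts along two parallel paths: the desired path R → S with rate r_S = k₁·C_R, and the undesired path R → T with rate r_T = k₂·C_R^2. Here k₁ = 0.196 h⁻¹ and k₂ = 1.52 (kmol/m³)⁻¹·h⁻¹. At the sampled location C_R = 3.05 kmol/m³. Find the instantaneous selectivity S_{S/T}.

S_{S/T} = r_S/r_T = (k₁·C_R)/(k₂·C_R^2) = (k₁/k₂)·C_R⁻¹.
= (0.196×3.050) / (1.52×3.050^2) = 0.5978/14.14 = 0.0423.

0.0423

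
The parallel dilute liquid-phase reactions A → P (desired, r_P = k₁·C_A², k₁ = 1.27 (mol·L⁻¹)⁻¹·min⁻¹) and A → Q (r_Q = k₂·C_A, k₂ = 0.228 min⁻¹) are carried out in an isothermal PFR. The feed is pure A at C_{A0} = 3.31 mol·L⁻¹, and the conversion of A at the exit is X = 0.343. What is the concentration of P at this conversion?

1.06 mol·L⁻¹

C_A = C_{A0}(1−X) = 2.175 mol·L⁻¹.
Along a PFR/batch, dC_Q/dC_A = −r_Q/(r_P+r_Q) = −k₂/(k₂+k₁·C_A).
Integrating from C_{A0} to C_A: C_Q = (0.228/1.27)·ln[(0.228+1.27·3.31)/(0.228+1.27·2.17)] = 0.1795·ln(4.432/2.990) = 0.07066 mol·L⁻¹.
Then C_P = (C_{A0}−C_A) − C_Q = 1.135 − 0.07066 = 1.065 mol·L⁻¹.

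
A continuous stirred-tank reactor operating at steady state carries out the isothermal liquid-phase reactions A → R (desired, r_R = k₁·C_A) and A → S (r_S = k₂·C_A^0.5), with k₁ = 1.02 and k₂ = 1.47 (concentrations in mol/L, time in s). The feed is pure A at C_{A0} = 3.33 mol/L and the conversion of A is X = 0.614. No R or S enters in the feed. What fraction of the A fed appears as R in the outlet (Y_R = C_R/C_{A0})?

0.270

Exit C_A = C_{A0}(1−X) = 3.33×0.386 = 1.285 mol/L.
Rates in a CSTR are evaluated at the outlet concentration: r_R = 1.02×1.285 = 1.311, r_S = 1.47×1.285^0.5 = 1.667.
Fraction of consumed A going to R: r_R/(r_R+r_S) = 0.4403.
C_R = 0.4403·C_{A0}·X = 0.4403×3.33×0.614 = 0.900 mol/L; Y_R = C_R/C_{A0} = 0.270.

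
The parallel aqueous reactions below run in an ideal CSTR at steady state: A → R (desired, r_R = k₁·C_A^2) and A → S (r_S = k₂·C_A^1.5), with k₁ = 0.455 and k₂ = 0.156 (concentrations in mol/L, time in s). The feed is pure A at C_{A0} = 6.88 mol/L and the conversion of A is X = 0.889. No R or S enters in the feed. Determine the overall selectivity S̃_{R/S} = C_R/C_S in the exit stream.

2.55

Exit C_A = C_{A0}(1−X) = 6.88×0.111 = 0.7637 mol/L.
A CSTR operates uniformly at the exit composition, giving r_R = 0.2654 and r_S = 0.1041 (each k·C_A^n at C_A = 0.7637).
Overall selectivity = C_R/C_S = r_Rτ/(r_Sτ) = r_R/r_S = 2.55.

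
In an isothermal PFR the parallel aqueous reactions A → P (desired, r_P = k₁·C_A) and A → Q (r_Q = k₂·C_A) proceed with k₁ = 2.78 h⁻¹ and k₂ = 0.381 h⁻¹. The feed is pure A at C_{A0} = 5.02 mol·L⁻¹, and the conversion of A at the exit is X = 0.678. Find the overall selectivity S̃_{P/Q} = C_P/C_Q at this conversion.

7.30

C_A = C_{A0}(1−X) = 1.616 mol·L⁻¹.
Both paths are first order in A, so the instantaneous fraction to P is constant: dC_P/d(−C_A) = k₁/(k₁+k₂) = 0.8795.
C_P = 0.8795·(C_{A0}−C_A) = 0.8795×3.404 = 2.99 mol·L⁻¹.
C_Q = (C_{A0}−C_A)−C_P = 0.4102 mol·L⁻¹; S̃_{P/Q} = 2.993/0.4102 = 7.30.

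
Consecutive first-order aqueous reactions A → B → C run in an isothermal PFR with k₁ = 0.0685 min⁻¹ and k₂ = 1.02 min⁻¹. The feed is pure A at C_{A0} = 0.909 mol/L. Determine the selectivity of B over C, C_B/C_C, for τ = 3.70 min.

For first-order series with pure A initially, C_B(τ) = k₁C_{A0}/(k₂−k₁)·(e^(−k₁τ) − e^(−k₂τ)).
e^(−k₁τ) = e^(−0.0685×3.70) = e^(−0.2535) = 0.7761; e^(−k₂τ) = e^(−3.774) = 0.02296.
C_B = 0.0685×0.909/(1.02−0.0685) × (0.7761−0.02296) = 0.06544×0.7532 = 0.04929 mol/L.
C_A = C_{A0}e^(−k₁τ) = 0.7055 mol/L, so C_C = C_{A0}−C_A−C_B = 0.1542 mol/L; C_B/C_C = 0.320.

0.320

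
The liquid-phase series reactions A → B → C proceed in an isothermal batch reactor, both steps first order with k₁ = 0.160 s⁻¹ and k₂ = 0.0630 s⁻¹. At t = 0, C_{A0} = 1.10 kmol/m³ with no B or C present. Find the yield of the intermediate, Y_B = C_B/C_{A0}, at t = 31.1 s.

For first-order series with pure A initially, C_B(t) = k₁C_{A0}/(k₂−k₁)·(e^(−k₁t) − e^(−k₂t)).
e^(−k₁t) = e^(−0.160×31.1) = e^(−4.976) = 0.006902; e^(−k₂t) = e^(−1.959) = 0.1410.
C_B = 0.160×1.10/(0.0630−0.160) × (0.006902−0.1410) = (-1.814)×(-0.1341) = 0.2432 kmol/m³.
Y_B = C_B/C_{A0} = 0.2432/1.10 = 0.221.

0.221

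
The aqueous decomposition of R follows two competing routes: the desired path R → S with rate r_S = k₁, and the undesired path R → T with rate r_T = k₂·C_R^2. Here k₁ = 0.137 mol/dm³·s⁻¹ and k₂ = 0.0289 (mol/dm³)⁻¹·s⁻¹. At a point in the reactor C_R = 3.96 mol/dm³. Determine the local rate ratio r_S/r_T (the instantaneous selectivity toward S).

S_{S/T} = r_S/r_T = (k₁)/(k₂·C_R^2) = (k₁/k₂)·C_R^-2.
= (0.137) / (0.0289×3.960^2) = 0.1370/0.4532 = 0.302.

0.302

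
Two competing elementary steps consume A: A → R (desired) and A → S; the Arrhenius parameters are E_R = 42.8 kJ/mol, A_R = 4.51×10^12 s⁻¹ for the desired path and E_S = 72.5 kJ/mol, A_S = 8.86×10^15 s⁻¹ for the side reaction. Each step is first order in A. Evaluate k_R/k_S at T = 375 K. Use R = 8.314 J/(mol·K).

6.98

With equal orders, S_{R/S} = k_R/k_S = (A_R/A_S)·exp[(E_S−E_R)/(RT)].
(E_S−E_R)/(RT) = (72.5−42.8)×10³/(8.314×375) = 29700/3118 = 9.526.
k_R/k_S = (4.51×10^12/8.86×10^15)·exp(9.526) = 5.090×10^-4 × 13713 = 6.98.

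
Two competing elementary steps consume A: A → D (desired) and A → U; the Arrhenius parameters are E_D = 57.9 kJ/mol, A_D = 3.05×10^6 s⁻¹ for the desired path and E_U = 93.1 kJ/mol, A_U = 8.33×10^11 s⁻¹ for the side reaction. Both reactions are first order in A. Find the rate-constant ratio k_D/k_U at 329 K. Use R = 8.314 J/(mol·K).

1.42

Since both paths have the same order in A, the concentration cancels and S_{D/U} = k_D/k_U = (A_D/A_U)·exp[(E_U−E_D)/(RT)].
(E_U−E_D)/(RT) = (93.1−57.9)×10³/(8.314×329) = 35200/2735 = 12.87.
k_D/k_U = (3.05×10^6/8.33×10^11)·exp(12.87) = 3.661×10^-6 × 3.880×10^5 = 1.42.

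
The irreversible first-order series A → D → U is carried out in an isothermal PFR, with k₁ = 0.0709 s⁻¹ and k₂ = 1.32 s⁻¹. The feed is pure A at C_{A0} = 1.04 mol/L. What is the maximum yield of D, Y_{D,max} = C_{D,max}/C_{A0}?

For a first-order series the maximum intermediate yield is C_{D,max}/C_{A0} = (k₁/k₂)^[k₂/(k₂−k₁)].
= (0.0709/1.32)^(1.32/(1.32−0.0709)) = (0.05371)^(1.057) = 0.04550.

0.0455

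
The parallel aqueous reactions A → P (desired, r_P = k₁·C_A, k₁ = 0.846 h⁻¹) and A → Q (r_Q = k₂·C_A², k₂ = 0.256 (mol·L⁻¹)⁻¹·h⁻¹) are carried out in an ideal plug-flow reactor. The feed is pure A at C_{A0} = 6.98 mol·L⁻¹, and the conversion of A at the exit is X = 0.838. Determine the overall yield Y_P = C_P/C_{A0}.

C_A = C_{A0}(1−X) = 1.131 mol·L⁻¹.
Along a PFR/batch, dC_P/dC_A = −r_P/(r_P+r_Q) = −k₁/(k₁+k₂·C_A).
Integrating from C_{A0} to C_A: C_P = (0.846/0.256)·ln[(0.846+0.256·6.98)/(0.846+0.256·1.13)] = 3.305·ln(2.633/1.135) = 2.779 mol·L⁻¹.
Y_P = C_P/C_{A0} = 2.779/6.98 = 0.398.

0.398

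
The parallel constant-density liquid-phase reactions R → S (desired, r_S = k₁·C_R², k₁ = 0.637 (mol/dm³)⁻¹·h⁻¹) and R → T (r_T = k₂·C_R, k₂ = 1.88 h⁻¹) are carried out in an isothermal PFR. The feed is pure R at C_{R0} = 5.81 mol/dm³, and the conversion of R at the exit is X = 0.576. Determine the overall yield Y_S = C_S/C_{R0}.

0.332

C_R = C_{R0}(1−X) = 2.463 mol/dm³.
Along a PFR/batch, dC_T/dC_R = −r_T/(r_S+r_T) = −k₂/(k₂+k₁·C_R).
Integrating from C_{R0} to C_R: C_T = (1.88/0.637)·ln[(1.88+0.637·5.81)/(1.88+0.637·2.46)] = 2.951·ln(5.581/3.449) = 1.420 mol/dm³.
Then C_S = (C_{R0}−C_R) − C_T = 3.347 − 1.420 = 1.926 mol/dm³.
Y_S = C_S/C_{R0} = 1.926/5.81 = 0.332.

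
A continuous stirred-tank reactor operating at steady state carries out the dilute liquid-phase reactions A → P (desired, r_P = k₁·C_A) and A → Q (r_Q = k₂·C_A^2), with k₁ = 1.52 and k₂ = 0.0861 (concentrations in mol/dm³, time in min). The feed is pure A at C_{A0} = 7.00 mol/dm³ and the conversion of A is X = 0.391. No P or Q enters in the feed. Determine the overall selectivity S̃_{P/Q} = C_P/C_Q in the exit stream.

4.14

Exit C_A = C_{A0}(1−X) = 7.00×0.609 = 4.263 mol/dm³.
A CSTR operates uniformly at the exit composition, giving r_P = 6.480 and r_Q = 1.565 (each k·C_A^n at C_A = 4.263).
Overall selectivity = C_P/C_Q = r_Pτ/(r_Qτ) = r_P/r_Q = 4.14.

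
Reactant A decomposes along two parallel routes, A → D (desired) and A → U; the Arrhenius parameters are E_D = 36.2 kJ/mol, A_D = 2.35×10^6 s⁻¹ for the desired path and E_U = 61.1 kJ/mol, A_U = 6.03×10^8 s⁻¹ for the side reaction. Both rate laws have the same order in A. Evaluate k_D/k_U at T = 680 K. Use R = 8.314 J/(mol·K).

0.319

With equal orders, S_{D/U} = k_D/k_U = (A_D/A_U)·exp[(E_U−E_D)/(RT)].
(E_U−E_D)/(RT) = (61.1−36.2)×10³/(8.314×680) = 24900/5654 = 4.404.
k_D/k_U = (2.35×10^6/6.03×10^8)·exp(4.404) = 0.003897 × 81.80 = 0.319.
Since E_D < E_U, lowering the temperature improves selectivity toward D.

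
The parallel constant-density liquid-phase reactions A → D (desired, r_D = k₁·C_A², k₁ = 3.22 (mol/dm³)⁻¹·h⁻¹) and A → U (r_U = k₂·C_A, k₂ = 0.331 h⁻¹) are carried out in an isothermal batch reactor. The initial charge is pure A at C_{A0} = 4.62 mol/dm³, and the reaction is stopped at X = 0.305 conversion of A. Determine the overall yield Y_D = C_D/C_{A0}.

0.297

C_A = C_{A0}(1−X) = 3.211 mol/dm³.
Along a PFR/batch, dC_U/dC_A = −r_U/(r_D+r_U) = −k₂/(k₂+k₁·C_A).
Integrating from C_{A0} to C_A: C_U = (0.331/3.22)·ln[(0.331+3.22·4.62)/(0.331+3.22·3.21)] = 0.1028·ln(15.21/10.67) = 0.03642 mol/dm³.
Then C_D = (C_{A0}−C_A) − C_U = 1.409 − 0.03642 = 1.373 mol/dm³.
Y_D = C_D/C_{A0} = 1.373/4.62 = 0.297.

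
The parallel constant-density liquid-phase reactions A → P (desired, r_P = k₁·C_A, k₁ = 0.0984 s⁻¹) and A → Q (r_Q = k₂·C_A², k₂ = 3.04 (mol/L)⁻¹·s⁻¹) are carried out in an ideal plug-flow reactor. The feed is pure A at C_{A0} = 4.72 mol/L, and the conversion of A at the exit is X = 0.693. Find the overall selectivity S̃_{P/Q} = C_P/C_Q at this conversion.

0.0117

C_A = C_{A0}(1−X) = 1.449 mol/L.
Along a PFR/batch, dC_P/dC_A = −r_P/(r_P+r_Q) = −k₁/(k₁+k₂·C_A).
Integrating from C_{A0} to C_A: C_P = (0.0984/3.04)·ln[(0.0984+3.04·4.72)/(0.0984+3.04·1.45)] = 0.03237·ln(14.45/4.503) = 0.03773 mol/L.
C_Q = (C_{A0}−C_A)−C_P = 3.233 mol/L; S̃_{P/Q} = 0.03773/3.233 = 0.0117.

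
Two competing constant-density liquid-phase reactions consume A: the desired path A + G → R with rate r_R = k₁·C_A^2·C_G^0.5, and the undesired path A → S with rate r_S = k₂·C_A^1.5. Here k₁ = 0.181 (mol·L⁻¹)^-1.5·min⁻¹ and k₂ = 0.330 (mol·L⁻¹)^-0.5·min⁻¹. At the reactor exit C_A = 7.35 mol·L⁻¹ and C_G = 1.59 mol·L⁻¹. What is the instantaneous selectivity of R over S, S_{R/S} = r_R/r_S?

S_{R/S} = r_R/r_S = (k₁·C_A^2·C_G^0.5)/(k₂·C_A^1.5) = (k₁/k₂)·C_A^0.5·C_G^0.5.
= (0.181×7.350^2×1.590^0.5) / (0.330×7.350^1.5) = 12.33/6.576 = 1.88.

1.88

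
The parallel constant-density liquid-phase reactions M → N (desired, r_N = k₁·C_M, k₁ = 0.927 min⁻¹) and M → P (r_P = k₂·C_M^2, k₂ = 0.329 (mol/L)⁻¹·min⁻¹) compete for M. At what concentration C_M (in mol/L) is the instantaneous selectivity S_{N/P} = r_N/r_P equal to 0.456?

6.18 mol/L

S_{N/P} = (k₁/k₂)·C_M⁻¹ ⇒ C_M = (S·k₂/k₁)^(-1).
= (0.456×0.329/0.927)^(-1) = (0.1618)^(-1) = 6.18 mol/L.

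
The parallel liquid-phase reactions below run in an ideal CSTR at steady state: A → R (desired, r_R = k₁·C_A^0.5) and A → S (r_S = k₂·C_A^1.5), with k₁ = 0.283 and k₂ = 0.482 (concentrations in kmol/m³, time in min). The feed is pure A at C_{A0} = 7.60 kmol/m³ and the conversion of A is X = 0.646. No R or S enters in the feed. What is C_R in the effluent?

Exit C_A = C_{A0}(1−X) = 7.60×0.354 = 2.690 kmol/m³.
A CSTR operates uniformly at the exit composition, giving r_R = 0.4642 and r_S = 2.127 (each k·C_A^n at C_A = 2.690).
Fraction of consumed A going to R: r_R/(r_R+r_S) = 0.1791.
C_R = 0.1791·C_{A0}·X = 0.1791×7.60×0.646 = 0.880 kmol/m³.

0.880 kmol/m³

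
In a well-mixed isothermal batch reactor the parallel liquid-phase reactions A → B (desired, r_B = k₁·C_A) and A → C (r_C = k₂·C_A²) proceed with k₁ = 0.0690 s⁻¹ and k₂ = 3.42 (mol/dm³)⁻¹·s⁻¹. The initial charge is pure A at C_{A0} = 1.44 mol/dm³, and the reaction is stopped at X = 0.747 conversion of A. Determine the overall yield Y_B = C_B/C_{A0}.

C_A = C_{A0}(1−X) = 0.3643 mol/dm³.
Along a PFR/batch, dC_B/dC_A = −r_B/(r_B+r_C) = −k₁/(k₁+k₂·C_A).
Integrating from C_{A0} to C_A: C_B = (0.0690/3.42)·ln[(0.0690+3.42·1.44)/(0.0690+3.42·0.364)] = 0.02018·ln(4.994/1.315) = 0.02692 mol/dm³.
Y_B = C_B/C_{A0} = 0.02692/1.44 = 0.0187.

0.0187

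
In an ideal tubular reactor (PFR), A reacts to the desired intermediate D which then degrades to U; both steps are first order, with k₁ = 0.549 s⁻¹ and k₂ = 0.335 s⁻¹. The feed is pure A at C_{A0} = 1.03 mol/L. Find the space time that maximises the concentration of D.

2.31 s

For first-order series the maximum of C_D occurs at τ_opt = ln(k₂/k₁)/(k₂−k₁).
= ln(0.335/0.549)/(0.335−0.549) = ln(0.6102)/-0.2140 = -0.4940/-0.2140 = 2.31 s.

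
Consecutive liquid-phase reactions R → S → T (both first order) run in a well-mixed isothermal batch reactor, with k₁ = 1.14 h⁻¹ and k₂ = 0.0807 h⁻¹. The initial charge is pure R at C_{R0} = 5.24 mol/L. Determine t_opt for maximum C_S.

For first-order series the maximum of C_S occurs at t_opt = ln(k₂/k₁)/(k₂−k₁).
= ln(0.0807/1.14)/(0.0807−1.14) = ln(0.07079)/-1.059 = -2.648/-1.059 = 2.50 h.

2.50 h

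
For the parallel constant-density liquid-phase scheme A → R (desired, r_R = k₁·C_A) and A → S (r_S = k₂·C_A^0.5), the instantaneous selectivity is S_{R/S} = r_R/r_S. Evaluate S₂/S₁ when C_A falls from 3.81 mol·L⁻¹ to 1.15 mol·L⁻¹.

S_{R/S} = (k₁/k₂)·C_A^0.5, so S₂/S₁ = (C_{A,2}/C_{A,1})^0.5.
= (1.15/3.81)^0.5 = (0.3018)^0.5 = 0.549.
Selectivity toward R falls as C_A falls — high-concentration operation is favoured.

0.549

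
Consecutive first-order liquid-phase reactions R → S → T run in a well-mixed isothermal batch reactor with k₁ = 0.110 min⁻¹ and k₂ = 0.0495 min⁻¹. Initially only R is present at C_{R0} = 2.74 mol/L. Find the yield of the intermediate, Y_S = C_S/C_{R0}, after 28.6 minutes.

Solving the coupled first-order balances gives C_S(t) = [k₁/(k₂−k₁)]·C_{R0}·(e^(−k₁t) − e^(−k₂t)).
e^(−k₁t) = e^(−0.110×28.6) = e^(−3.146) = 0.04302; e^(−k₂t) = e^(−1.416) = 0.2428.
C_S = 0.110×2.74/(0.0495−0.110) × (0.04302−0.2428) = (-4.982)×(-0.1997) = 0.9950 mol/L.
Y_S = C_S/C_{R0} = 0.9950/2.74 = 0.363.

0.363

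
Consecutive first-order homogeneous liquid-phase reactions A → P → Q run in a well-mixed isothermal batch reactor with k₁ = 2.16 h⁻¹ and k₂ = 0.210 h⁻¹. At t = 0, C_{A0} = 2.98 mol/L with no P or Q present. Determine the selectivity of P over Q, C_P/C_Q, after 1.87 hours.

Solving the coupled first-order balances gives C_P(t) = [k₁/(k₂−k₁)]·C_{A0}·(e^(−k₁t) − e^(−k₂t)).
e^(−k₁t) = e^(−2.16×1.87) = e^(−4.039) = 0.01761; e^(−k₂t) = e^(−0.3927) = 0.6752.
C_P = 2.16×2.98/(0.210−2.16) × (0.01761−0.6752) = (-3.301)×(-0.6576) = 2.171 mol/L.
C_A = C_{A0}e^(−k₁t) = 0.05248 mol/L, so C_Q = C_{A0}−C_A−C_P = 0.7568 mol/L; C_P/C_Q = 2.87.

2.87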